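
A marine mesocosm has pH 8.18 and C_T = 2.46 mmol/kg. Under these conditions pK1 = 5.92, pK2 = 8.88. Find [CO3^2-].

[CO3²⁻] = 0.407 mmol/kg

α₂ = 1 / (1 + [H⁺]/K2 + [H⁺]²/(K1K2)) = 1 / (1 + 10^+0.70 + 10^-1.56)
   = 1 / (1 + 5.0119 + 0.027542) = 1/6.0394 = 0.1656
[CO3²⁻] = α₂ × DIC = 0.1656 × 2.46 = 0.407 mmol/kg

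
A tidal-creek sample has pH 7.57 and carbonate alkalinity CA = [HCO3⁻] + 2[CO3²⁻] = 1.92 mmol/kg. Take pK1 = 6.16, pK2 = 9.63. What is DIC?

DIC = 1.98 mmol/kg

CA = [HCO3⁻] + 2[CO3²⁻] = (α₁ + 2α₂)·DIC
At pH 7.57: [H⁺]/K1 = 10^-1.41 = 0.038905, K2/[H⁺] = 10^-2.06 = 0.0087096
α₁ = 1/(1 + 0.038905 + 0.0087096) = 1/1.0476 = 0.9545; α₂ = α₁·K2/[H⁺] = 0.008314
α₁ + 2α₂ = 0.9712
DIC = CA / (α₁ + 2α₂) = 1.92 / 0.9712 = 1.98 mmol/kg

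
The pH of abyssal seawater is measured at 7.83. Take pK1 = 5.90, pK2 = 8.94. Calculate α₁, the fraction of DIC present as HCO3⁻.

α₁ = 1 / (1 + [H⁺]/K1 + K2/[H⁺]) = 1 / (1 + 10^-1.93 + 10^-1.11)
   = 1 / (1 + 0.011749 + 0.077625) = 1/1.0894 = 0.9180

α₁ = 0.918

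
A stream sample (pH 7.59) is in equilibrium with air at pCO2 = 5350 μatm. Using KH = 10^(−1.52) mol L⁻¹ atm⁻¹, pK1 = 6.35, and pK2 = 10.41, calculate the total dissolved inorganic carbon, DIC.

DIC = 2.97 mmol/L

[CO2*] = KH · pCO2 = 10^(−1.52) × 5350×10^-6 = 1.616×10^-4 mol/L
α₀ = 1/(1 + K1/[H⁺] + K1K2/[H⁺]²) = 1/(1 + 10^+1.24 + 10^-1.58) = 0.05434
DIC = [CO2*]/α₀ = 1.616×10^-4 / 0.05434 = 2.97 mmol/L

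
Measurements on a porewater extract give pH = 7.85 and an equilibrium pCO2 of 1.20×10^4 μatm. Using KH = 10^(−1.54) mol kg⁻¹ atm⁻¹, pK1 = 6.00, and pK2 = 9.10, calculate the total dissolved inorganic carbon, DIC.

DIC = 26.2 mmol/kg

[CO2*] = KH · pCO2 = 10^(−1.54) × 1.20×10^4×10^-6 = 3.461×10^-4 mol/kg
α₀ = 1/(1 + K1/[H⁺] + K1K2/[H⁺]²) = 1/(1 + 10^+1.85 + 10^+0.60) = 0.01320
DIC = [CO2*]/α₀ = 3.461×10^-4 / 0.01320 = 26.2 mmol/kg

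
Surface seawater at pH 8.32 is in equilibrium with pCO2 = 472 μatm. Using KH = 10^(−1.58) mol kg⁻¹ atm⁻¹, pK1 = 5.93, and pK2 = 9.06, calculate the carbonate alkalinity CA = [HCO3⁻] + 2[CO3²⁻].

[CO2*] = KH · pCO2 = 10^(−1.58) × 472×10^-6 = 1.241×10^-5 mol/kg
α₀ = 1/(1 + K1/[H⁺] + K1K2/[H⁺]²) = 1/(1 + 10^+2.39 + 10^+1.65) = 0.003435
DIC = [CO2*]/α₀ = 1.241×10^-5 / 0.003435 = 3.614 mmol/kg
CA = (α₁ + 2α₂)·DIC = (0.8431 + 2×0.1534) × 3.614 = 4.16 mmol/kg

CA = 4.16 mmol/kg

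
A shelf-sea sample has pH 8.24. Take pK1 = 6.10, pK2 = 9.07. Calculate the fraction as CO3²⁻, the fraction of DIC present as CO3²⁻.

α₂ = 0.128

α₂ = 1 / (1 + [H⁺]/K2 + [H⁺]²/(K1K2)) = 1 / (1 + 10^+0.83 + 10^-1.31)
   = 1 / (1 + 6.7608 + 0.048978) = 1/7.8098 = 0.1280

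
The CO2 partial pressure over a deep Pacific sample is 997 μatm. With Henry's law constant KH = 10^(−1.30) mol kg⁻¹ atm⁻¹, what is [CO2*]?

[CO2*] = 50.0 μmol/kg

KH = 10^(−1.30) = 5.012×10^-2 mol kg⁻¹ atm⁻¹
[CO2*] = KH · pCO2 = 5.012×10^-2 × 997×10^-6 atm = 5.00×10^-5 mol/kg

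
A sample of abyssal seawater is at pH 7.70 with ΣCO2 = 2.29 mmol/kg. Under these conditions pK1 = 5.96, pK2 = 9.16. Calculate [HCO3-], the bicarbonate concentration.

[HCO3⁻] = 2.18 mmol/kg

α₁ = 1 / (1 + [H⁺]/K1 + K2/[H⁺]) = 1 / (1 + 10^-1.74 + 10^-1.46)
   = 1 / (1 + 0.018197 + 0.034674) = 1/1.0529 = 0.9498
[HCO3⁻] = α₁ × DIC = 0.9498 × 2.29 = 2.18 mmol/kg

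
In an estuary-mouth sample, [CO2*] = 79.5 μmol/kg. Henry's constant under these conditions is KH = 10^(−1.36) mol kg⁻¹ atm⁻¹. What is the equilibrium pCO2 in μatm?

KH = 10^(−1.36) = 4.365×10^-2 mol kg⁻¹ atm⁻¹
pCO2 = [CO2*]/KH = 79.5×10^-6 / 4.365×10^-2 = 1.82×10^-3 atm = 1820 μatm

pCO2 = 1820 μatm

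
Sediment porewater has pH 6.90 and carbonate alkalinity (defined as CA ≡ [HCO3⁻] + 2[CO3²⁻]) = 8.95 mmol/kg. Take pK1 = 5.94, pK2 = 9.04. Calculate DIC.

DIC = 9.85 mmol/kg

CA = [HCO3⁻] + 2[CO3²⁻] = (α₁ + 2α₂)·DIC
At pH 6.90: [H⁺]/K1 = 10^-0.96 = 0.10965, K2/[H⁺] = 10^-2.14 = 0.0072444
α₁ = 1/(1 + 0.10965 + 0.0072444) = 1/1.1169 = 0.8953; α₂ = α₁·K2/[H⁺] = 0.006486
α₁ + 2α₂ = 0.9083
DIC = CA / (α₁ + 2α₂) = 8.95 / 0.9083 = 9.85 mmol/kg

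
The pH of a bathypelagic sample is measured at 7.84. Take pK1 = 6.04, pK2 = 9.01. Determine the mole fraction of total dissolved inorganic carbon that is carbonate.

α₂ = 0.0624

α₂ = 1 / (1 + [H⁺]/K2 + [H⁺]²/(K1K2)) = 1 / (1 + 10^+1.17 + 10^-0.63)
   = 1 / (1 + 14.791 + 0.23442) = 1/16.026 = 0.06240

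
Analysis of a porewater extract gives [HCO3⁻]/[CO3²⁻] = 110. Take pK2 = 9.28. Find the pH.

From K2 = [H⁺][CO3²⁻]/[HCO3⁻]:  pH = pK2 − log₁₀([HCO3⁻]/[CO3²⁻])
log₁₀(110) = +2.041
pH = 9.28 − (+2.041) = 7.24

pH = 7.24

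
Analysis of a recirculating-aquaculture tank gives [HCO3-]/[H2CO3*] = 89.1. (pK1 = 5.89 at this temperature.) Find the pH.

pH = 7.84

From K1 = [H⁺][HCO3-]/[H2CO3*]:  pH = pK1 + log₁₀([HCO3-]/[H2CO3*])
log₁₀(89.1) = +1.950
pH = 5.89 + (+1.950) = 7.84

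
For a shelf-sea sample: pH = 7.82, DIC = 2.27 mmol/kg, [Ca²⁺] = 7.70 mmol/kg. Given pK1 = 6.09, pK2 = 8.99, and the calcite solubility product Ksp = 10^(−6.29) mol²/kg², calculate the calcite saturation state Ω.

α₂ = 1 / (1 + [H⁺]/K2 + [H⁺]²/(K1K2)) = 1 / (1 + 10^+1.17 + 10^-0.56)
   = 1 / (1 + 14.791 + 0.27542) = 1/16.067 = 0.06224
[CO3²⁻] = α₂ × DIC = 0.06224 × 2.27 = 0.1413 mmol/kg
Ksp = 10^(−6.29) = 5.129×10^-7
Ω = [Ca²⁺][CO3²⁻]/Ksp = (7.70×10^-3)(1.413×10^-4) / 5.129×10^-7 = 2.12

Ω = 2.12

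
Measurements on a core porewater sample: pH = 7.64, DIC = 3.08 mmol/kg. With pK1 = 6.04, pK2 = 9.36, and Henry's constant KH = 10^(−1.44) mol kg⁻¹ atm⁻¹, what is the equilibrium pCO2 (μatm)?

α₀ = 1 / (1 + K1/[H⁺] + K1K2/[H⁺]²) = 1 / (1 + 10^+1.60 + 10^-0.12)
   = 1 / (1 + 39.811 + 0.75858) = 1/41.569 = 0.02406
[CO2*] = α₀ × DIC = 0.02406 × 3.08 = 0.07409 mmol/kg
pCO2 = [CO2*]/KH = 7.409×10^-5 / 3.631×10^-2 = 2040 μatm

pCO2 = 2040 μatm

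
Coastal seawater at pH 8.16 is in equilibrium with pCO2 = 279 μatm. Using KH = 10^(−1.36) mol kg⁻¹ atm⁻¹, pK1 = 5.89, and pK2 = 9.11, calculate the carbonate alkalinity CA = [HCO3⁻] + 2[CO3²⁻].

[CO2*] = KH · pCO2 = 10^(−1.36) × 279×10^-6 = 1.218×10^-5 mol/kg
α₀ = 1/(1 + K1/[H⁺] + K1K2/[H⁺]²) = 1/(1 + 10^+2.27 + 10^+1.32) = 0.004805
DIC = [CO2*]/α₀ = 1.218×10^-5 / 0.004805 = 2.534 mmol/kg
CA = (α₁ + 2α₂)·DIC = (0.8948 + 2×0.1004) × 2.534 = 2.78 mmol/kg

CA = 2.78 mmol/kg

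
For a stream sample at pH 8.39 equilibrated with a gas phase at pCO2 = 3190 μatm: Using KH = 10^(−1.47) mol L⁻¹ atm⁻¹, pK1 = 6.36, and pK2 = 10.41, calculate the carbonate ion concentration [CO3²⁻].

[CO2*] = KH · pCO2 = 10^(−1.47) × 3190×10^-6 = 1.081×10^-4 mol/L
α₀ = 1/(1 + K1/[H⁺] + K1K2/[H⁺]²) = 1/(1 + 10^+2.03 + 10^+0.01) = 0.009160
DIC = [CO2*]/α₀ = 1.081×10^-4 / 0.009160 = 11.80 mmol/L
[CO3²⁻] = α₂·DIC; α₂ = 0.009373, so [CO3²⁻] = 0.009373 × 11.80 = 0.111 mmol/L

[CO3²⁻] = 0.111 mmol/L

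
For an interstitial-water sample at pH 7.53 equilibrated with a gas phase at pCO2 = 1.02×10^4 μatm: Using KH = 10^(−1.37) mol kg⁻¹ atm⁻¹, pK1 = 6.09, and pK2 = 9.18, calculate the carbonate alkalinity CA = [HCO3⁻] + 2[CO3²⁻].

CA = 12.5 mmol/kg

[CO2*] = KH · pCO2 = 10^(−1.37) × 1.02×10^4×10^-6 = 4.351×10^-4 mol/kg
α₀ = 1/(1 + K1/[H⁺] + K1K2/[H⁺]²) = 1/(1 + 10^+1.44 + 10^-0.21) = 0.03429
DIC = [CO2*]/α₀ = 4.351×10^-4 / 0.03429 = 12.69 mmol/kg
CA = (α₁ + 2α₂)·DIC = (0.9446 + 2×0.02115) × 12.69 = 12.5 mmol/kg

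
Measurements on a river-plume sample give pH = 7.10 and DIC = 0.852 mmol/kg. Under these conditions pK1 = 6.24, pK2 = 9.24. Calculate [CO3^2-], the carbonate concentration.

α₂ = 1 / (1 + [H⁺]/K2 + [H⁺]²/(K1K2)) = 1 / (1 + 10^+2.14 + 10^+1.28)
   = 1 / (1 + 138.04 + 19.055) = 1/158.09 = 0.006325
[CO3²⁻] = α₂ × DIC = 0.006325 × 0.852 = 0.00539 mmol/kg = 5.39 μmol/kg

[CO3²⁻] = 5.39 μmol/kg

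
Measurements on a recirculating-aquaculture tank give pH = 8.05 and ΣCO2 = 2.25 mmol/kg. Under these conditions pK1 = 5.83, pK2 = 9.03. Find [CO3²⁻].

α₂ = 1 / (1 + [H⁺]/K2 + [H⁺]²/(K1K2)) = 1 / (1 + 10^+0.98 + 10^-1.24)
   = 1 / (1 + 9.5499 + 0.057544) = 1/10.607 = 0.09427
[CO3²⁻] = α₂ × DIC = 0.09427 × 2.25 = 0.212 mmol/kg

[CO3²⁻] = 0.212 mmol/kg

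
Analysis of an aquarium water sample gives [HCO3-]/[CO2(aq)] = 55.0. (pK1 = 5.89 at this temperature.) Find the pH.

From K1 = [H⁺][HCO3-]/[CO2(aq)]:  pH = pK1 + log₁₀([HCO3-]/[CO2(aq)])
log₁₀(55.0) = +1.740
pH = 5.89 + (+1.740) = 7.63

pH = 7.63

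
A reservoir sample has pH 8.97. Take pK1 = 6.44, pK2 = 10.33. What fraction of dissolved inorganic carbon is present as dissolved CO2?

α₀ = 1 / (1 + K1/[H⁺] + K1K2/[H⁺]²) = 1 / (1 + 10^+2.53 + 10^+1.17)
   = 1 / (1 + 338.84 + 14.791) = 1/354.64 = 0.002820

α₀ = 0.00282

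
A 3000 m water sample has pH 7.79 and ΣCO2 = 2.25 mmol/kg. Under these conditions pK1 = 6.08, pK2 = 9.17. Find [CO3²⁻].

α₂ = 1 / (1 + [H⁺]/K2 + [H⁺]²/(K1K2)) = 1 / (1 + 10^+1.38 + 10^-0.33)
   = 1 / (1 + 23.988 + 0.46774) = 1/25.456 = 0.03928
[CO3²⁻] = α₂ × DIC = 0.03928 × 2.25 = 0.0884 mmol/kg

[CO3²⁻] = 0.0884 mmol/kg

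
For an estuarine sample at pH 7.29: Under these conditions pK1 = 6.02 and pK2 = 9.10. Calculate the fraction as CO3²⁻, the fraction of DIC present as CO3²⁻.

α₂ = 1 / (1 + [H⁺]/K2 + [H⁺]²/(K1K2)) = 1 / (1 + 10^+1.81 + 10^+0.54)
   = 1 / (1 + 64.565 + 3.4674) = 1/69.033 = 0.01449

α₂ = 0.0145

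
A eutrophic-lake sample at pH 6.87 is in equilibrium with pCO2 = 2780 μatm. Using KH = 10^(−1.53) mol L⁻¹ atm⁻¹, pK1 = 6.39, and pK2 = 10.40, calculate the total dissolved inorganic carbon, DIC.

DIC = 0.330 mmol/L

[CO2*] = KH · pCO2 = 10^(−1.53) × 2780×10^-6 = 8.204×10^-5 mol/L
α₀ = 1/(1 + K1/[H⁺] + K1K2/[H⁺]²) = 1/(1 + 10^+0.48 + 10^-3.05) = 0.2487
DIC = [CO2*]/α₀ = 8.204×10^-5 / 0.2487 = 0.330 mmol/L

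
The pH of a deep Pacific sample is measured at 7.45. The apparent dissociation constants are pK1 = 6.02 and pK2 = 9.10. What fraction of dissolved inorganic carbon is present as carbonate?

α₂ = 1 / (1 + [H⁺]/K2 + [H⁺]²/(K1K2)) = 1 / (1 + 10^+1.65 + 10^+0.22)
   = 1 / (1 + 44.668 + 1.6596) = 1/47.328 = 0.02113

α₂ = 0.0211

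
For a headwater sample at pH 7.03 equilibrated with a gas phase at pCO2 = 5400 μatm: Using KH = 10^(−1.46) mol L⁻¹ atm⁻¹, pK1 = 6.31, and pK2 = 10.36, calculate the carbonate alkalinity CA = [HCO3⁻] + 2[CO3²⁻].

CA = 0.984 mmol/L

[CO2*] = KH · pCO2 = 10^(−1.46) × 5400×10^-6 = 1.872×10^-4 mol/L
α₀ = 1/(1 + K1/[H⁺] + K1K2/[H⁺]²) = 1/(1 + 10^+0.72 + 10^-2.61) = 0.1600
DIC = [CO2*]/α₀ = 1.872×10^-4 / 0.1600 = 1.170 mmol/L
CA = (α₁ + 2α₂)·DIC = (0.8396 + 2×0.0003927) × 1.170 = 0.984 mmol/L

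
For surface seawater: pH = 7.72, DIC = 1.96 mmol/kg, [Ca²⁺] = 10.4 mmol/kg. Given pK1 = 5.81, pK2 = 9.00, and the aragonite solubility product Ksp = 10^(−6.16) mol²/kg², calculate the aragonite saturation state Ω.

Ω = 1.45

α₂ = 1 / (1 + [H⁺]/K2 + [H⁺]²/(K1K2)) = 1 / (1 + 10^+1.28 + 10^-0.63)
   = 1 / (1 + 19.055 + 0.23442) = 1/20.289 = 0.04929
[CO3²⁻] = α₂ × DIC = 0.04929 × 1.96 = 0.09660 mmol/kg
Ksp = 10^(−6.16) = 6.918×10^-7
Ω = [Ca²⁺][CO3²⁻]/Ksp = (10.4×10^-3)(9.660×10^-5) / 6.918×10^-7 = 1.45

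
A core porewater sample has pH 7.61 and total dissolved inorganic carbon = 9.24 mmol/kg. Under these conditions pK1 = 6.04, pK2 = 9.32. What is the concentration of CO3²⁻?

α₂ = 1 / (1 + [H⁺]/K2 + [H⁺]²/(K1K2)) = 1 / (1 + 10^+1.71 + 10^+0.14)
   = 1 / (1 + 51.286 + 1.3804) = 1/53.667 = 0.01863
[CO3²⁻] = α₂ × DIC = 0.01863 × 9.24 = 0.172 mmol/kg

[CO3²⁻] = 0.172 mmol/kg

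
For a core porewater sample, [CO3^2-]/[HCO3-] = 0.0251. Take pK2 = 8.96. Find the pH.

From K2 = [H⁺][CO3^2-]/[HCO3-]:  pH = pK2 + log₁₀([CO3^2-]/[HCO3-])
log₁₀(0.0251) = -1.600
pH = 8.96 + (-1.600) = 7.36

pH = 7.36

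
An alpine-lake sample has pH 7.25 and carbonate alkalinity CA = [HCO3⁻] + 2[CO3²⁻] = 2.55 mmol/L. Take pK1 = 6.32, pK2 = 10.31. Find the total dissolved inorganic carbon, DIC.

CA = [HCO3⁻] + 2[CO3²⁻] = (α₁ + 2α₂)·DIC
At pH 7.25: [H⁺]/K1 = 10^-0.93 = 0.11749, K2/[H⁺] = 10^-3.06 = 0.00087096
α₁ = 1/(1 + 0.11749 + 0.00087096) = 1/1.1184 = 0.8942; α₂ = α₁·K2/[H⁺] = 0.0007788
α₁ + 2α₂ = 0.8957
DIC = CA / (α₁ + 2α₂) = 2.55 / 0.8957 = 2.85 mmol/L

DIC = 2.85 mmol/L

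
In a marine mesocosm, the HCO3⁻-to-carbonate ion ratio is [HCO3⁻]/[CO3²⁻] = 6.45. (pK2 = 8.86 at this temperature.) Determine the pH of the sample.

From K2 = [H⁺][CO3²⁻]/[HCO3⁻]:  pH = pK2 − log₁₀([HCO3⁻]/[CO3²⁻])
log₁₀(6.45) = +0.810
pH = 8.86 − (+0.810) = 8.05

pH = 8.05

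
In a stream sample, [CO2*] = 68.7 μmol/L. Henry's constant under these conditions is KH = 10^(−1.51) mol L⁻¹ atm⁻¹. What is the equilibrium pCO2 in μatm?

pCO2 = 2220 μatm

KH = 10^(−1.51) = 3.090×10^-2 mol L⁻¹ atm⁻¹
pCO2 = [CO2*]/KH = 68.7×10^-6 / 3.090×10^-2 = 2.22×10^-3 atm = 2220 μatm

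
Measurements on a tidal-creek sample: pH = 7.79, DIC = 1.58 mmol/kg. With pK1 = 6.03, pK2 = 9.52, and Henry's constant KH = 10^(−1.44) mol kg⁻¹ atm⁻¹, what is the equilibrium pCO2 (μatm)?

pCO2 = 730 μatm

α₀ = 1 / (1 + K1/[H⁺] + K1K2/[H⁺]²) = 1 / (1 + 10^+1.76 + 10^+0.03)
   = 1 / (1 + 57.544 + 1.0715) = 1/59.616 = 0.01677
[CO2*] = α₀ × DIC = 0.01677 × 1.58 = 0.02650 mmol/kg
pCO2 = [CO2*]/KH = 2.650×10^-5 / 3.631×10^-2 = 730 μatm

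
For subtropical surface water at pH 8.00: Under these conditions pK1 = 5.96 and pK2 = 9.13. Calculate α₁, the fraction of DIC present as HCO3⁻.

α₁ = 1 / (1 + [H⁺]/K1 + K2/[H⁺]) = 1 / (1 + 10^-2.04 + 10^-1.13)
   = 1 / (1 + 0.0091201 + 0.074131) = 1/1.0833 = 0.9231

α₁ = 0.923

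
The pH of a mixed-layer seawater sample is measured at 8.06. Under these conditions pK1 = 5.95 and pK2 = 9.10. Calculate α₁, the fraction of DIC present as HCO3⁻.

α₁ = 0.910

α₁ = 1 / (1 + [H⁺]/K1 + K2/[H⁺]) = 1 / (1 + 10^-2.11 + 10^-1.04)
   = 1 / (1 + 0.0077625 + 0.091201) = 1/1.0990 = 0.9099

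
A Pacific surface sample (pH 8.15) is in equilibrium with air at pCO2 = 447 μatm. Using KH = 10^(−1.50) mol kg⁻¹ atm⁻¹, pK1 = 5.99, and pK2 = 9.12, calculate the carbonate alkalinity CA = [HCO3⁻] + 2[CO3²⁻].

CA = 2.48 mmol/kg

[CO2*] = KH · pCO2 = 10^(−1.50) × 447×10^-6 = 1.414×10^-5 mol/kg
α₀ = 1/(1 + K1/[H⁺] + K1K2/[H⁺]²) = 1/(1 + 10^+2.16 + 10^+1.19) = 0.006210
DIC = [CO2*]/α₀ = 1.414×10^-5 / 0.006210 = 2.276 mmol/kg
CA = (α₁ + 2α₂)·DIC = (0.8976 + 2×0.09618) × 2.276 = 2.48 mmol/kg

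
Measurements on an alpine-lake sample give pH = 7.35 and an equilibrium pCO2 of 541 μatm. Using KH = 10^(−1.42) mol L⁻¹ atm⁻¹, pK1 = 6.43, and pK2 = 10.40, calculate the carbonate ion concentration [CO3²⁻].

[CO3²⁻] = 0.152 μmol/L

[CO2*] = KH · pCO2 = 10^(−1.42) × 541×10^-6 = 2.057×10^-5 mol/L
α₀ = 1/(1 + K1/[H⁺] + K1K2/[H⁺]²) = 1/(1 + 10^+0.92 + 10^-2.13) = 0.1072
DIC = [CO2*]/α₀ = 2.057×10^-5 / 0.1072 = 0.1918 mmol/L
[CO3²⁻] = α₂·DIC; α₂ = 0.0007950, so [CO3²⁻] = 0.0007950 × 0.1918 = 0.000152 mmol/L = 0.152 μmol/L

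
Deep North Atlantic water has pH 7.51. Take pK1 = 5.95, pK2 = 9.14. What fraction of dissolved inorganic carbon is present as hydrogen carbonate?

α₁ = 0.951

α₁ = 1 / (1 + [H⁺]/K1 + K2/[H⁺]) = 1 / (1 + 10^-1.56 + 10^-1.63)
   = 1 / (1 + 0.027542 + 0.023442) = 1/1.0510 = 0.9515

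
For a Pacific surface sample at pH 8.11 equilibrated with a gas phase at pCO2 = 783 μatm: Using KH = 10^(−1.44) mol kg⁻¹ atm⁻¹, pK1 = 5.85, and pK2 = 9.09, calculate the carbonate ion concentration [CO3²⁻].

[CO2*] = KH · pCO2 = 10^(−1.44) × 783×10^-6 = 2.843×10^-5 mol/kg
α₀ = 1/(1 + K1/[H⁺] + K1K2/[H⁺]²) = 1/(1 + 10^+2.26 + 10^+1.28) = 0.004950
DIC = [CO2*]/α₀ = 2.843×10^-5 / 0.004950 = 5.743 mmol/kg
[CO3²⁻] = α₂·DIC; α₂ = 0.09432, so [CO3²⁻] = 0.09432 × 5.743 = 0.542 mmol/kg

[CO3²⁻] = 0.542 mmol/kg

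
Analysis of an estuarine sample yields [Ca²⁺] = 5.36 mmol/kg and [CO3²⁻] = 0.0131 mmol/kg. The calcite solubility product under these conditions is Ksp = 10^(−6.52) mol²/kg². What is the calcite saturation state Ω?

Ksp = 10^(−6.52) = 3.020×10^-7
Ω = [Ca²⁺][CO3²⁻]/Ksp = (5.36×10^-3)(0.0131×10^-3) / 3.020×10^-7 = 0.233

Ω = 0.233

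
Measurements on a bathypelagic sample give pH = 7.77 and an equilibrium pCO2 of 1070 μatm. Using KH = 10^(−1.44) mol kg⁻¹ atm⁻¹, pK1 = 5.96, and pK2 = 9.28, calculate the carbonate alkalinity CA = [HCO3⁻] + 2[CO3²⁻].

CA = 2.66 mmol/kg

[CO2*] = KH · pCO2 = 10^(−1.44) × 1070×10^-6 = 3.885×10^-5 mol/kg
α₀ = 1/(1 + K1/[H⁺] + K1K2/[H⁺]²) = 1/(1 + 10^+1.81 + 10^+0.30) = 0.01480
DIC = [CO2*]/α₀ = 3.885×10^-5 / 0.01480 = 2.625 mmol/kg
CA = (α₁ + 2α₂)·DIC = (0.9557 + 2×0.02953) × 2.625 = 2.66 mmol/kg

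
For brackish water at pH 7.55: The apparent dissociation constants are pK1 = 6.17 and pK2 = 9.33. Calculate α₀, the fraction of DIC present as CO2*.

α₀ = 0.0394

α₀ = 1 / (1 + K1/[H⁺] + K1K2/[H⁺]²) = 1 / (1 + 10^+1.38 + 10^-0.40)
   = 1 / (1 + 23.988 + 0.39811) = 1/25.386 = 0.03939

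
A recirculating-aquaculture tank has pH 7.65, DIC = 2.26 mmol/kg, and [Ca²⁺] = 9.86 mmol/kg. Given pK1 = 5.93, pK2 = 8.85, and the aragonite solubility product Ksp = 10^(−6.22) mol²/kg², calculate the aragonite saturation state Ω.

α₂ = 1 / (1 + [H⁺]/K2 + [H⁺]²/(K1K2)) = 1 / (1 + 10^+1.20 + 10^-0.52)
   = 1 / (1 + 15.849 + 0.30200) = 1/17.151 = 0.05831
[CO3²⁻] = α₂ × DIC = 0.05831 × 2.26 = 0.1318 mmol/kg
Ksp = 10^(−6.22) = 6.026×10^-7
Ω = [Ca²⁺][CO3²⁻]/Ksp = (9.86×10^-3)(1.318×10^-4) / 6.026×10^-7 = 2.16

Ω = 2.16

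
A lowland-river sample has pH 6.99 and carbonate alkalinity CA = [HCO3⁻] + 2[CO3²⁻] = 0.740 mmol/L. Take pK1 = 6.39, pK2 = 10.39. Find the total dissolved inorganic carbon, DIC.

DIC = 0.925 mmol/L

CA = [HCO3⁻] + 2[CO3²⁻] = (α₁ + 2α₂)·DIC
At pH 6.99: [H⁺]/K1 = 10^-0.60 = 0.25119, K2/[H⁺] = 10^-3.40 = 0.00039811
α₁ = 1/(1 + 0.25119 + 0.00039811) = 1/1.2516 = 0.7990; α₂ = α₁·K2/[H⁺] = 0.0003181
α₁ + 2α₂ = 0.7996
DIC = CA / (α₁ + 2α₂) = 0.740 / 0.7996 = 0.925 mmol/L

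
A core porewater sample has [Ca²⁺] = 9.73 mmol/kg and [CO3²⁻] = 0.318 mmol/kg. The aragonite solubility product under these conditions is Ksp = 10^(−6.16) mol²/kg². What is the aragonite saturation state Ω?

Ksp = 10^(−6.16) = 6.918×10^-7
Ω = [Ca²⁺][CO3²⁻]/Ksp = (9.73×10^-3)(0.318×10^-3) / 6.918×10^-7 = 4.47

Ω = 4.47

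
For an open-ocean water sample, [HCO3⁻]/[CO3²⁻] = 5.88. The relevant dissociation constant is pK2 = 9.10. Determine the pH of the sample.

From K2 = [H⁺][CO3²⁻]/[HCO3⁻]:  pH = pK2 − log₁₀([HCO3⁻]/[CO3²⁻])
log₁₀(5.88) = +0.769
pH = 9.10 − (+0.769) = 8.33

pH = 8.33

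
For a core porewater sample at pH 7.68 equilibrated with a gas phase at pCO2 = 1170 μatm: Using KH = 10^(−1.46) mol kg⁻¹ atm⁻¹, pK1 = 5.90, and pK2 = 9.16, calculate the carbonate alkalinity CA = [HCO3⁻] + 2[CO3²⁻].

CA = 2.61 mmol/kg

[CO2*] = KH · pCO2 = 10^(−1.46) × 1170×10^-6 = 4.057×10^-5 mol/kg
α₀ = 1/(1 + K1/[H⁺] + K1K2/[H⁺]²) = 1/(1 + 10^+1.78 + 10^+0.30) = 0.01581
DIC = [CO2*]/α₀ = 4.057×10^-5 / 0.01581 = 2.566 mmol/kg
CA = (α₁ + 2α₂)·DIC = (0.9526 + 2×0.03155) × 2.566 = 2.61 mmol/kg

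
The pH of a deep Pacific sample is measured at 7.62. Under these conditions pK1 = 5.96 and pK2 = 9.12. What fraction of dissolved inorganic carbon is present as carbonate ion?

α₂ = 1 / (1 + [H⁺]/K2 + [H⁺]²/(K1K2)) = 1 / (1 + 10^+1.50 + 10^-0.16)
   = 1 / (1 + 31.623 + 0.69183) = 1/33.315 = 0.03002

α₂ = 0.0300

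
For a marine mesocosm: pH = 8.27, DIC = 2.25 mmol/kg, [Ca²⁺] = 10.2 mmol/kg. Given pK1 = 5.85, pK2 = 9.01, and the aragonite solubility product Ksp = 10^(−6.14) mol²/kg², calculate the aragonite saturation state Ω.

Ω = 4.86

α₂ = 1 / (1 + [H⁺]/K2 + [H⁺]²/(K1K2)) = 1 / (1 + 10^+0.74 + 10^-1.68)
   = 1 / (1 + 5.4954 + 0.020893) = 1/6.5163 = 0.1535
[CO3²⁻] = α₂ × DIC = 0.1535 × 2.25 = 0.3453 mmol/kg
Ksp = 10^(−6.14) = 7.244×10^-7
Ω = [Ca²⁺][CO3²⁻]/Ksp = (10.2×10^-3)(3.453×10^-4) / 7.244×10^-7 = 4.86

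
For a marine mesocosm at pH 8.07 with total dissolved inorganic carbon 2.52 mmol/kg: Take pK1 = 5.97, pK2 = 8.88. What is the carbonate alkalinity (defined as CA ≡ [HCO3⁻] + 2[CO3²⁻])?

CA = [HCO3⁻] + 2[CO3²⁻] = (α₁ + 2α₂)·DIC
At pH 8.07: [H⁺]/K1 = 10^-2.10 = 0.0079433, K2/[H⁺] = 10^-0.81 = 0.15488
α₁ = 1/(1 + 0.0079433 + 0.15488) = 1/1.1628 = 0.8600; α₂ = α₁·K2/[H⁺] = 0.1332
α₁ + 2α₂ = 1.1264
CA = 1.1264 × 2.52 = 2.84 mmol/kg

CA = 2.84 mmol/kg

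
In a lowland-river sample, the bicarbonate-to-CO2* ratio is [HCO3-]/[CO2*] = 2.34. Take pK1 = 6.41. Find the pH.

From K1 = [H⁺][HCO3-]/[CO2*]:  pH = pK1 + log₁₀([HCO3-]/[CO2*])
log₁₀(2.34) = +0.369
pH = 6.41 + (+0.369) = 6.78

pH = 6.78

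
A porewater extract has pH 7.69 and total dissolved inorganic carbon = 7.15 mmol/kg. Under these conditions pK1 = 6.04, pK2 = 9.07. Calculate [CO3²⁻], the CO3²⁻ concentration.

[CO3²⁻] = 0.280 mmol/kg

α₂ = 1 / (1 + [H⁺]/K2 + [H⁺]²/(K1K2)) = 1 / (1 + 10^+1.38 + 10^-0.27)
   = 1 / (1 + 23.988 + 0.53703) = 1/25.525 = 0.03918
[CO3²⁻] = α₂ × DIC = 0.03918 × 7.15 = 0.280 mmol/kg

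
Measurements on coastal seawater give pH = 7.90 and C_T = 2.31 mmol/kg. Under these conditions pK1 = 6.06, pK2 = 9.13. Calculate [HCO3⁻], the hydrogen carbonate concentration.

α₁ = 1 / (1 + [H⁺]/K1 + K2/[H⁺]) = 1 / (1 + 10^-1.84 + 10^-1.23)
   = 1 / (1 + 0.014454 + 0.058884) = 1/1.0733 = 0.9317
[HCO3⁻] = α₁ × DIC = 0.9317 × 2.31 = 2.15 mmol/kg

[HCO3⁻] = 2.15 mmol/kg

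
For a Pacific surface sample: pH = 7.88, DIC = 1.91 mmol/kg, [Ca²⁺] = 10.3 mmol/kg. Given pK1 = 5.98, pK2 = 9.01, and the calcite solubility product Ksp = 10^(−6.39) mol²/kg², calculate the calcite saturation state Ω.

α₂ = 1 / (1 + [H⁺]/K2 + [H⁺]²/(K1K2)) = 1 / (1 + 10^+1.13 + 10^-0.77)
   = 1 / (1 + 13.490 + 0.16982) = 1/14.659 = 0.06822
[CO3²⁻] = α₂ × DIC = 0.06822 × 1.91 = 0.1303 mmol/kg
Ksp = 10^(−6.39) = 4.074×10^-7
Ω = [Ca²⁺][CO3²⁻]/Ksp = (10.3×10^-3)(1.303×10^-4) / 4.074×10^-7 = 3.29

Ω = 3.29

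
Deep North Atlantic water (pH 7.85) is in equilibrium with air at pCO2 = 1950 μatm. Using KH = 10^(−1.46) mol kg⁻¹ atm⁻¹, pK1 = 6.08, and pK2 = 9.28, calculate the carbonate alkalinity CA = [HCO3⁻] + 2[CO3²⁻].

CA = 4.28 mmol/kg

[CO2*] = KH · pCO2 = 10^(−1.46) × 1950×10^-6 = 6.761×10^-5 mol/kg
α₀ = 1/(1 + K1/[H⁺] + K1K2/[H⁺]²) = 1/(1 + 10^+1.77 + 10^+0.34) = 0.01611
DIC = [CO2*]/α₀ = 6.761×10^-5 / 0.01611 = 4.197 mmol/kg
CA = (α₁ + 2α₂)·DIC = (0.9486 + 2×0.03525) × 4.197 = 4.28 mmol/kg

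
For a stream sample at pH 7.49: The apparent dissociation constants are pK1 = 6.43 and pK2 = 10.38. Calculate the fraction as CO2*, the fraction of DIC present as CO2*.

α₀ = 1 / (1 + K1/[H⁺] + K1K2/[H⁺]²) = 1 / (1 + 10^+1.06 + 10^-1.83)
   = 1 / (1 + 11.482 + 0.014791) = 1/12.496 = 0.08002

α₀ = 0.0800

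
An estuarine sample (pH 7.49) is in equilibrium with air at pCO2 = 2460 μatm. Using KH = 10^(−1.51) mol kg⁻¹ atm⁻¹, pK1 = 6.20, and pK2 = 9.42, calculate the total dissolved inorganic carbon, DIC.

DIC = 1.58 mmol/kg

[CO2*] = KH · pCO2 = 10^(−1.51) × 2460×10^-6 = 7.602×10^-5 mol/kg
α₀ = 1/(1 + K1/[H⁺] + K1K2/[H⁺]²) = 1/(1 + 10^+1.29 + 10^-0.64) = 0.04825
DIC = [CO2*]/α₀ = 7.602×10^-5 / 0.04825 = 1.58 mmol/kg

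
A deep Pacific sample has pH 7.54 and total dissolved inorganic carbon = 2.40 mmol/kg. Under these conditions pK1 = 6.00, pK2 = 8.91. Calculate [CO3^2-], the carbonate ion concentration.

α₂ = 1 / (1 + [H⁺]/K2 + [H⁺]²/(K1K2)) = 1 / (1 + 10^+1.37 + 10^-0.17)
   = 1 / (1 + 23.442 + 0.67608) = 1/25.118 = 0.03981
[CO3²⁻] = α₂ × DIC = 0.03981 × 2.40 = 0.0955 mmol/kg

[CO3²⁻] = 0.0955 mmol/kg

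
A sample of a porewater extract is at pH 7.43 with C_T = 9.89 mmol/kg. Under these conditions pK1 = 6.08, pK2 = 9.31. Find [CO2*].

[CO2*] = 0.418 mmol/kg

α₀ = 1 / (1 + K1/[H⁺] + K1K2/[H⁺]²) = 1 / (1 + 10^+1.35 + 10^-0.53)
   = 1 / (1 + 22.387 + 0.29512) = 1/23.682 = 0.04223
[CO2*] = α₀ × DIC = 0.04223 × 9.89 = 0.418 mmol/kg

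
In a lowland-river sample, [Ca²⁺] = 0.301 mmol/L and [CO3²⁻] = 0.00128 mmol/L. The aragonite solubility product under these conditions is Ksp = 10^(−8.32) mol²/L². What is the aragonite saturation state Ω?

Ksp = 10^(−8.32) = 4.786×10^-9
Ω = [Ca²⁺][CO3²⁻]/Ksp = (0.301×10^-3)(0.00128×10^-3) / 4.786×10^-9 = 0.0805

Ω = 0.0805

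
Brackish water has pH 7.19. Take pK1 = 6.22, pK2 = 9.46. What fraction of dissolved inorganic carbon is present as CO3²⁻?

α₂ = 1 / (1 + [H⁺]/K2 + [H⁺]²/(K1K2)) = 1 / (1 + 10^+2.27 + 10^+1.30)
   = 1 / (1 + 186.21 + 19.953) = 1/207.16 = 0.004827

α₂ = 0.00483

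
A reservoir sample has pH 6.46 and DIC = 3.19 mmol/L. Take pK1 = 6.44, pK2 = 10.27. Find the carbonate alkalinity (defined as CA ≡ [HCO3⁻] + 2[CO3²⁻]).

CA = [HCO3⁻] + 2[CO3²⁻] = (α₁ + 2α₂)·DIC
At pH 6.46: [H⁺]/K1 = 10^-0.02 = 0.95499, K2/[H⁺] = 10^-3.81 = 0.00015488
α₁ = 1/(1 + 0.95499 + 0.00015488) = 1/1.9551 = 0.5115; α₂ = α₁·K2/[H⁺] = 7.922×10^-5
α₁ + 2α₂ = 0.5116
CA = 0.5116 × 3.19 = 1.63 mmol/L

CA = 1.63 mmol/L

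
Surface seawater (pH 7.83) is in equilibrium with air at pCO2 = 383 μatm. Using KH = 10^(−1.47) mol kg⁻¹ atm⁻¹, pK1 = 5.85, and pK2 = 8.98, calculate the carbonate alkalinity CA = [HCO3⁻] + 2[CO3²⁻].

[CO2*] = KH · pCO2 = 10^(−1.47) × 383×10^-6 = 1.298×10^-5 mol/kg
α₀ = 1/(1 + K1/[H⁺] + K1K2/[H⁺]²) = 1/(1 + 10^+1.98 + 10^+0.83) = 0.009684
DIC = [CO2*]/α₀ = 1.298×10^-5 / 0.009684 = 1.340 mmol/kg
CA = (α₁ + 2α₂)·DIC = (0.9248 + 2×0.06547) × 1.340 = 1.41 mmol/kg

CA = 1.41 mmol/kg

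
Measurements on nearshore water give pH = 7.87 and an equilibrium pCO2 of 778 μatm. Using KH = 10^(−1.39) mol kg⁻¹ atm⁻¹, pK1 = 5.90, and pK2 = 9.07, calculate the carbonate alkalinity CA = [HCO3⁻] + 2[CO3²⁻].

CA = 3.33 mmol/kg

[CO2*] = KH · pCO2 = 10^(−1.39) × 778×10^-6 = 3.169×10^-5 mol/kg
α₀ = 1/(1 + K1/[H⁺] + K1K2/[H⁺]²) = 1/(1 + 10^+1.97 + 10^+0.77) = 0.009979
DIC = [CO2*]/α₀ = 3.169×10^-5 / 0.009979 = 3.176 mmol/kg
CA = (α₁ + 2α₂)·DIC = (0.9313 + 2×0.05876) × 3.176 = 3.33 mmol/kg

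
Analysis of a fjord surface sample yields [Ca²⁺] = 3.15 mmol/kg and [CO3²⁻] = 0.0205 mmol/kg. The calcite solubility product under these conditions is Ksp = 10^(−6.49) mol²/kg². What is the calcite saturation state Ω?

Ksp = 10^(−6.49) = 3.236×10^-7
Ω = [Ca²⁺][CO3²⁻]/Ksp = (3.15×10^-3)(0.0205×10^-3) / 3.236×10^-7 = 0.200

Ω = 0.200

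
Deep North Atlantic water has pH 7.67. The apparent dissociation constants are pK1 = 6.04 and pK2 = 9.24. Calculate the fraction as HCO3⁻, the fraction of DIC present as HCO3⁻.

α₁ = 0.952

α₁ = 1 / (1 + [H⁺]/K1 + K2/[H⁺]) = 1 / (1 + 10^-1.63 + 10^-1.57)
   = 1 / (1 + 0.023442 + 0.026915) = 1/1.0504 = 0.9521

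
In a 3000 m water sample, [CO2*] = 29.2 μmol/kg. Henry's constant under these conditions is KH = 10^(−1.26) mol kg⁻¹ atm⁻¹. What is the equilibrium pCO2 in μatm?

pCO2 = 531 μatm

KH = 10^(−1.26) = 5.495×10^-2 mol kg⁻¹ atm⁻¹
pCO2 = [CO2*]/KH = 29.2×10^-6 / 5.495×10^-2 = 5.31×10^-4 atm = 531 μatm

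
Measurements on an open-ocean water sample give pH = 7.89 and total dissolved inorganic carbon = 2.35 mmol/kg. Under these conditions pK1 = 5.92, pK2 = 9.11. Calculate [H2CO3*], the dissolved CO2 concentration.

[CO2*] = 0.0235 mmol/kg

α₀ = 1 / (1 + K1/[H⁺] + K1K2/[H⁺]²) = 1 / (1 + 10^+1.97 + 10^+0.75)
   = 1 / (1 + 93.325 + 5.6234) = 1/99.949 = 0.01001
[CO2*] = α₀ × DIC = 0.01001 × 2.35 = 0.0235 mmol/kg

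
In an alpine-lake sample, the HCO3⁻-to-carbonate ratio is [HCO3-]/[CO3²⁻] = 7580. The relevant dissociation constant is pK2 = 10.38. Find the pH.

From K2 = [H⁺][CO3²⁻]/[HCO3-]:  pH = pK2 − log₁₀([HCO3-]/[CO3²⁻])
log₁₀(7580) = +3.880
pH = 10.38 − (+3.880) = 6.50

pH = 6.50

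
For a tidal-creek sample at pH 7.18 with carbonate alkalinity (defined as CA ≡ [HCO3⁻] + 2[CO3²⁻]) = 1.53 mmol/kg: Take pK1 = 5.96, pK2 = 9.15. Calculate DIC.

DIC = 1.60 mmol/kg

CA = [HCO3⁻] + 2[CO3²⁻] = (α₁ + 2α₂)·DIC
At pH 7.18: [H⁺]/K1 = 10^-1.22 = 0.060256, K2/[H⁺] = 10^-1.97 = 0.010715
α₁ = 1/(1 + 0.060256 + 0.010715) = 1/1.0710 = 0.9337; α₂ = α₁·K2/[H⁺] = 0.01001
α₁ + 2α₂ = 0.9537
DIC = CA / (α₁ + 2α₂) = 1.53 / 0.9537 = 1.60 mmol/kg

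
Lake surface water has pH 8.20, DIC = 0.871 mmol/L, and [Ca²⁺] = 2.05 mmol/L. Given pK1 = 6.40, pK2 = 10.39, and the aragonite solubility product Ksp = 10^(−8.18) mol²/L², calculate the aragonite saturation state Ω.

Ω = 1.71

α₂ = 1 / (1 + [H⁺]/K2 + [H⁺]²/(K1K2)) = 1 / (1 + 10^+2.19 + 10^+0.39)
   = 1 / (1 + 154.88 + 2.4547) = 1/158.34 = 0.006316
[CO3²⁻] = α₂ × DIC = 0.006316 × 0.871 = 0.005501 mmol/L = 5.501 μmol/L
Ksp = 10^(−8.18) = 6.607×10^-9
Ω = [Ca²⁺][CO3²⁻]/Ksp = (2.05×10^-3)(5.501×10^-6) / 6.607×10^-9 = 1.71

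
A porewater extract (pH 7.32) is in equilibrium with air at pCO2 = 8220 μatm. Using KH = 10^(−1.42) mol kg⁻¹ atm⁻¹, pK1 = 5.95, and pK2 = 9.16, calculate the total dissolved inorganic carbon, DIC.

DIC = 7.74 mmol/kg

[CO2*] = KH · pCO2 = 10^(−1.42) × 8220×10^-6 = 3.125×10^-4 mol/kg
α₀ = 1/(1 + K1/[H⁺] + K1K2/[H⁺]²) = 1/(1 + 10^+1.37 + 10^-0.47) = 0.04035
DIC = [CO2*]/α₀ = 3.125×10^-4 / 0.04035 = 7.74 mmol/kg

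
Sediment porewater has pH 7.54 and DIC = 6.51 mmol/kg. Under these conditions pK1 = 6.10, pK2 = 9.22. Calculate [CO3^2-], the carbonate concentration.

[CO3²⁻] = 0.129 mmol/kg

α₂ = 1 / (1 + [H⁺]/K2 + [H⁺]²/(K1K2)) = 1 / (1 + 10^+1.68 + 10^+0.24)
   = 1 / (1 + 47.863 + 1.7378) = 1/50.601 = 0.01976
[CO3²⁻] = α₂ × DIC = 0.01976 × 6.51 = 0.129 mmol/kg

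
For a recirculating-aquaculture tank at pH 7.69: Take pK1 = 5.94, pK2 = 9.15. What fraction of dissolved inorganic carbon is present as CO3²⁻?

α₂ = 0.0329

α₂ = 1 / (1 + [H⁺]/K2 + [H⁺]²/(K1K2)) = 1 / (1 + 10^+1.46 + 10^-0.29)
   = 1 / (1 + 28.840 + 0.51286) = 1/30.353 = 0.03295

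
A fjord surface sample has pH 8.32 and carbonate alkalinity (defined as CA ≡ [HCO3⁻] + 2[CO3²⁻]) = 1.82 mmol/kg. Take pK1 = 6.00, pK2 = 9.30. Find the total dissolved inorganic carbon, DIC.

DIC = 1.67 mmol/kg

CA = [HCO3⁻] + 2[CO3²⁻] = (α₁ + 2α₂)·DIC
At pH 8.32: [H⁺]/K1 = 10^-2.32 = 0.0047863, K2/[H⁺] = 10^-0.98 = 0.10471
α₁ = 1/(1 + 0.0047863 + 0.10471) = 1/1.1095 = 0.9013; α₂ = α₁·K2/[H⁺] = 0.09438
α₁ + 2α₂ = 1.0901
DIC = CA / (α₁ + 2α₂) = 1.82 / 1.0901 = 1.67 mmol/kg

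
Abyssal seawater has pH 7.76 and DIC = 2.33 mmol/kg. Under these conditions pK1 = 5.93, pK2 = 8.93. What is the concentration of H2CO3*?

α₀ = 1 / (1 + K1/[H⁺] + K1K2/[H⁺]²) = 1 / (1 + 10^+1.83 + 10^+0.66)
   = 1 / (1 + 67.608 + 4.5709) = 1/73.179 = 0.01367
[CO2*] = α₀ × DIC = 0.01367 × 2.33 = 0.0318 mmol/kg

[CO2*] = 0.0318 mmol/kg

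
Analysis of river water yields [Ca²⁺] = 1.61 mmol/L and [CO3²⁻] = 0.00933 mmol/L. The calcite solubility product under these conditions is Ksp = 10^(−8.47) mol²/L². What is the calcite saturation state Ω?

Ω = 4.43

Ksp = 10^(−8.47) = 3.388×10^-9
Ω = [Ca²⁺][CO3²⁻]/Ksp = (1.61×10^-3)(0.00933×10^-3) / 3.388×10^-9 = 4.43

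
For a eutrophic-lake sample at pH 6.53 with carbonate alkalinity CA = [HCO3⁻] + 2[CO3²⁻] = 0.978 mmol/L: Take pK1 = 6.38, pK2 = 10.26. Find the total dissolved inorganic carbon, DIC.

CA = [HCO3⁻] + 2[CO3²⁻] = (α₁ + 2α₂)·DIC
At pH 6.53: [H⁺]/K1 = 10^-0.15 = 0.70795, K2/[H⁺] = 10^-3.73 = 0.00018621
α₁ = 1/(1 + 0.70795 + 0.00018621) = 1/1.7081 = 0.5854; α₂ = α₁·K2/[H⁺] = 0.0001090
α₁ + 2α₂ = 0.5857
DIC = CA / (α₁ + 2α₂) = 0.978 / 0.5857 = 1.67 mmol/L

DIC = 1.67 mmol/L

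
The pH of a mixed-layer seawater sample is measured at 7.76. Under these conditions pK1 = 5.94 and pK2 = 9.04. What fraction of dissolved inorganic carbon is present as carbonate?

α₂ = 1 / (1 + [H⁺]/K2 + [H⁺]²/(K1K2)) = 1 / (1 + 10^+1.28 + 10^-0.54)
   = 1 / (1 + 19.055 + 0.28840) = 1/20.343 = 0.04916

α₂ = 0.0492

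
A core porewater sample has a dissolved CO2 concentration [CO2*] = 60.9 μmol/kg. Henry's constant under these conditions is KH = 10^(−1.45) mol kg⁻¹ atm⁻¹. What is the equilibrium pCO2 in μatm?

pCO2 = 1720 μatm

KH = 10^(−1.45) = 3.548×10^-2 mol kg⁻¹ atm⁻¹
pCO2 = [CO2*]/KH = 60.9×10^-6 / 3.548×10^-2 = 1.72×10^-3 atm = 1720 μatm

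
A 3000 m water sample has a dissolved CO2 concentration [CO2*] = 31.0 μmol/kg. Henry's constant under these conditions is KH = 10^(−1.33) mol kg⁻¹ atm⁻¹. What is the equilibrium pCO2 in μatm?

pCO2 = 663 μatm

KH = 10^(−1.33) = 4.677×10^-2 mol kg⁻¹ atm⁻¹
pCO2 = [CO2*]/KH = 31.0×10^-6 / 4.677×10^-2 = 6.63×10^-4 atm = 663 μatm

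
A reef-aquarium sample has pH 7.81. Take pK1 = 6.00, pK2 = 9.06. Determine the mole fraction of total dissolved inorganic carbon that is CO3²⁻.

α₂ = 1 / (1 + [H⁺]/K2 + [H⁺]²/(K1K2)) = 1 / (1 + 10^+1.25 + 10^-0.56)
   = 1 / (1 + 17.783 + 0.27542) = 1/19.058 = 0.05247

α₂ = 0.0525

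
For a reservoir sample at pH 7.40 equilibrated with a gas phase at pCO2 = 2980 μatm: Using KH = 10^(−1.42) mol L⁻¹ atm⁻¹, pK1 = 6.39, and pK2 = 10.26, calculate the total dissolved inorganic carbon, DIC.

DIC = 1.27 mmol/L

[CO2*] = KH · pCO2 = 10^(−1.42) × 2980×10^-6 = 1.133×10^-4 mol/L
α₀ = 1/(1 + K1/[H⁺] + K1K2/[H⁺]²) = 1/(1 + 10^+1.01 + 10^-1.85) = 0.08891
DIC = [CO2*]/α₀ = 1.133×10^-4 / 0.08891 = 1.27 mmol/L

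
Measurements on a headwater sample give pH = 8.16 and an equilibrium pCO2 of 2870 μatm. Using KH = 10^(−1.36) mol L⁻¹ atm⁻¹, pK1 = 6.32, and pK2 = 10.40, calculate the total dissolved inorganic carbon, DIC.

DIC = 8.84 mmol/L

[CO2*] = KH · pCO2 = 10^(−1.36) × 2870×10^-6 = 1.253×10^-4 mol/L
α₀ = 1/(1 + K1/[H⁺] + K1K2/[H⁺]²) = 1/(1 + 10^+1.84 + 10^-0.40) = 0.01417
DIC = [CO2*]/α₀ = 1.253×10^-4 / 0.01417 = 8.84 mmol/L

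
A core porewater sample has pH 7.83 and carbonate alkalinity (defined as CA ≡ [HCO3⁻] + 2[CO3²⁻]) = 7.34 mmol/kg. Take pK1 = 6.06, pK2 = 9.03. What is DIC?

DIC = 7.04 mmol/kg

CA = [HCO3⁻] + 2[CO3²⁻] = (α₁ + 2α₂)·DIC
At pH 7.83: [H⁺]/K1 = 10^-1.77 = 0.016982, K2/[H⁺] = 10^-1.20 = 0.063096
α₁ = 1/(1 + 0.016982 + 0.063096) = 1/1.0801 = 0.9259; α₂ = α₁·K2/[H⁺] = 0.05842
α₁ + 2α₂ = 1.0427
DIC = CA / (α₁ + 2α₂) = 7.34 / 1.0427 = 7.04 mmol/kg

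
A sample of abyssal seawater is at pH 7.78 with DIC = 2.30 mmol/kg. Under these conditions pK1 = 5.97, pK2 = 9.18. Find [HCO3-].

[HCO3⁻] = 2.18 mmol/kg

α₁ = 1 / (1 + [H⁺]/K1 + K2/[H⁺]) = 1 / (1 + 10^-1.81 + 10^-1.40)
   = 1 / (1 + 0.015488 + 0.039811) = 1/1.0553 = 0.9476
[HCO3⁻] = α₁ × DIC = 0.9476 × 2.30 = 2.18 mmol/kg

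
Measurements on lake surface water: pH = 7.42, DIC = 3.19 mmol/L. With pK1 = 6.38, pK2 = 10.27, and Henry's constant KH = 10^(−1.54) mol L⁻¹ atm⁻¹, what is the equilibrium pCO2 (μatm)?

pCO2 = 9230 μatm

α₀ = 1 / (1 + K1/[H⁺] + K1K2/[H⁺]²) = 1 / (1 + 10^+1.04 + 10^-1.81)
   = 1 / (1 + 10.965 + 0.015488) = 1/11.980 = 0.08347
[CO2*] = α₀ × DIC = 0.08347 × 3.19 = 0.2663 mmol/L
pCO2 = [CO2*]/KH = 2.663×10^-4 / 2.884×10^-2 = 9230 μatm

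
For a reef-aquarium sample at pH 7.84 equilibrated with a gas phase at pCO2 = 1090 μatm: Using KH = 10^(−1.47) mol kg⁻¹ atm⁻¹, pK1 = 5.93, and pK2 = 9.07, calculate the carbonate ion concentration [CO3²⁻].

[CO3²⁻] = 0.177 mmol/kg

[CO2*] = KH · pCO2 = 10^(−1.47) × 1090×10^-6 = 3.693×10^-5 mol/kg
α₀ = 1/(1 + K1/[H⁺] + K1K2/[H⁺]²) = 1/(1 + 10^+1.91 + 10^+0.68) = 0.01149
DIC = [CO2*]/α₀ = 3.693×10^-5 / 0.01149 = 3.216 mmol/kg
[CO3²⁻] = α₂·DIC; α₂ = 0.05497, so [CO3²⁻] = 0.05497 × 3.216 = 0.177 mmol/kg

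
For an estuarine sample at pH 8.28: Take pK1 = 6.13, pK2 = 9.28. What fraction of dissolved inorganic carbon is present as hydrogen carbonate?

α₁ = 0.903

α₁ = 1 / (1 + [H⁺]/K1 + K2/[H⁺]) = 1 / (1 + 10^-2.15 + 10^-1.00)
   = 1 / (1 + 0.0070795 + 0.10000) = 1/1.1071 = 0.9033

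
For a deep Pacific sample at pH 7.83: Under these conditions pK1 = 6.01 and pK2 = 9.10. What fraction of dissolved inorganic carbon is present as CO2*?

α₀ = 0.0142

α₀ = 1 / (1 + K1/[H⁺] + K1K2/[H⁺]²) = 1 / (1 + 10^+1.82 + 10^+0.55)
   = 1 / (1 + 66.069 + 3.5481) = 1/70.617 = 0.01416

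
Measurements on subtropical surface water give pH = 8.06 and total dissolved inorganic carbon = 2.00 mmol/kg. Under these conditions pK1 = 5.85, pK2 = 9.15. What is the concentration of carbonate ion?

α₂ = 1 / (1 + [H⁺]/K2 + [H⁺]²/(K1K2)) = 1 / (1 + 10^+1.09 + 10^-1.12)
   = 1 / (1 + 12.303 + 0.075858) = 1/13.379 = 0.07475
[CO3²⁻] = α₂ × DIC = 0.07475 × 2.00 = 0.149 mmol/kg

[CO3²⁻] = 0.149 mmol/kg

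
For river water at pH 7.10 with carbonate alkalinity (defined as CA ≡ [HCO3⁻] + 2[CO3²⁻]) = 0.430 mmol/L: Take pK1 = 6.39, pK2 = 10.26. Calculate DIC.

DIC = 0.513 mmol/L

CA = [HCO3⁻] + 2[CO3²⁻] = (α₁ + 2α₂)·DIC
At pH 7.10: [H⁺]/K1 = 10^-0.71 = 0.19498, K2/[H⁺] = 10^-3.16 = 0.00069183
α₁ = 1/(1 + 0.19498 + 0.00069183) = 1/1.1957 = 0.8363; α₂ = α₁·K2/[H⁺] = 0.0005786
α₁ + 2α₂ = 0.8375
DIC = CA / (α₁ + 2α₂) = 0.430 / 0.8375 = 0.513 mmol/L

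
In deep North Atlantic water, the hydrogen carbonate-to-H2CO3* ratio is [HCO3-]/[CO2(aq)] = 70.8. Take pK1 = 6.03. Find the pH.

From K1 = [H⁺][HCO3-]/[CO2(aq)]:  pH = pK1 + log₁₀([HCO3-]/[CO2(aq)])
log₁₀(70.8) = +1.850
pH = 6.03 + (+1.850) = 7.88

pH = 7.88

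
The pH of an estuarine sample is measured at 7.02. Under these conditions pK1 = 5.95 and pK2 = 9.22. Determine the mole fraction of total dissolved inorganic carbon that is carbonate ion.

α₂ = 0.00578

α₂ = 1 / (1 + [H⁺]/K2 + [H⁺]²/(K1K2)) = 1 / (1 + 10^+2.20 + 10^+1.13)
   = 1 / (1 + 158.49 + 13.490) = 1/172.98 = 0.005781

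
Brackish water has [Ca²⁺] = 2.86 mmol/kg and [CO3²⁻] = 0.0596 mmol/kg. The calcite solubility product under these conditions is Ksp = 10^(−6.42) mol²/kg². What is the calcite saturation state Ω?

Ω = 0.448

Ksp = 10^(−6.42) = 3.802×10^-7
Ω = [Ca²⁺][CO3²⁻]/Ksp = (2.86×10^-3)(0.0596×10^-3) / 3.802×10^-7 = 0.448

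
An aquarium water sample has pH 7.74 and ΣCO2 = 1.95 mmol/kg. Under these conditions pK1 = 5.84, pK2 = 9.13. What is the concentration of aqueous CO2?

[CO2*] = 0.0233 mmol/kg

α₀ = 1 / (1 + K1/[H⁺] + K1K2/[H⁺]²) = 1 / (1 + 10^+1.90 + 10^+0.51)
   = 1 / (1 + 79.433 + 3.2359) = 1/83.669 = 0.01195
[CO2*] = α₀ × DIC = 0.01195 × 1.95 = 0.0233 mmol/kg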